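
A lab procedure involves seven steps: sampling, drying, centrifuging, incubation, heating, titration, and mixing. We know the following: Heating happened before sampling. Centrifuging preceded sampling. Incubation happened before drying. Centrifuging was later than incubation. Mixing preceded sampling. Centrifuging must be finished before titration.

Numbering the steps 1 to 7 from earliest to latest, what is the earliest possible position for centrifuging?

2

Incubation must come before centrifuging — 1 forced predecessor.
Nothing else is forced ahead of centrifuging, so its earliest slot is position 1 + 1 = 2.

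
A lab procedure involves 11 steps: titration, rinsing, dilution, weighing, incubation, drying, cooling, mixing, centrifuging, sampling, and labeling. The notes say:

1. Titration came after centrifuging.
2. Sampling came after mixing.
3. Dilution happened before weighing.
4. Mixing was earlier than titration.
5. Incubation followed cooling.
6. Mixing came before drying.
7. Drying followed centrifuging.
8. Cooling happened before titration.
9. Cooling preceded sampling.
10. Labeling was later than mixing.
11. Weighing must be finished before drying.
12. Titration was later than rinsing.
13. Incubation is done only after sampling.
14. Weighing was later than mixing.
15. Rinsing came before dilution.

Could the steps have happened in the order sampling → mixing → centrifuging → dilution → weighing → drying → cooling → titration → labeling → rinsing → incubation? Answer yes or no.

The constraints require cooling before sampling, but in the proposed sequence sampling appears ahead of cooling. That one violation is enough.

no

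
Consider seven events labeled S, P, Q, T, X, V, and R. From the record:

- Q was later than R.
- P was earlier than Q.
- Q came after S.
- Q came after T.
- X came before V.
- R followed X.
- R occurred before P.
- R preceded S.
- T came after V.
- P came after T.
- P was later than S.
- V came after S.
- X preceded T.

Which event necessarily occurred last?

Every other event has a chain of constraints placing it before Q, so Q is last.

Q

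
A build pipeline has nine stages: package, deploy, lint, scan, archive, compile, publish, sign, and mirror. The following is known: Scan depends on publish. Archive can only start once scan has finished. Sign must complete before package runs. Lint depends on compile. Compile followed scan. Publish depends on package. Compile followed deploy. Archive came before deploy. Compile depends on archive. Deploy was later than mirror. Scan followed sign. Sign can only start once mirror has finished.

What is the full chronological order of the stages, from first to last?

The constraints fix every adjacent pair, so only one ordering works:
mirror → sign → package → publish → scan → archive → deploy → compile → lint.

mirror, sign, package, publish, scan, archive, deploy, compile, lint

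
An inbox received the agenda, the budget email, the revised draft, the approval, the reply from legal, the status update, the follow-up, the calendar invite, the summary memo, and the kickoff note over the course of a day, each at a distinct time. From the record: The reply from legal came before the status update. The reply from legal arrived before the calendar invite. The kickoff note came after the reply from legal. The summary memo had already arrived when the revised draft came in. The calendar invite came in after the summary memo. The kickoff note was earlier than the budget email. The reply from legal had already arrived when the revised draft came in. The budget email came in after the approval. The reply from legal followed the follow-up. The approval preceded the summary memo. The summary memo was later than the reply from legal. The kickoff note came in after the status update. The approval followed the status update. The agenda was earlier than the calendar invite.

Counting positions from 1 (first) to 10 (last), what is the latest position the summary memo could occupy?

The summary memo must come before the calendar invite and the revised draft — 2 messages forced after it.
Everything else can be placed before the summary memo in some valid order, so the summary memo can sit as late as position 10 − 2 = 8.

8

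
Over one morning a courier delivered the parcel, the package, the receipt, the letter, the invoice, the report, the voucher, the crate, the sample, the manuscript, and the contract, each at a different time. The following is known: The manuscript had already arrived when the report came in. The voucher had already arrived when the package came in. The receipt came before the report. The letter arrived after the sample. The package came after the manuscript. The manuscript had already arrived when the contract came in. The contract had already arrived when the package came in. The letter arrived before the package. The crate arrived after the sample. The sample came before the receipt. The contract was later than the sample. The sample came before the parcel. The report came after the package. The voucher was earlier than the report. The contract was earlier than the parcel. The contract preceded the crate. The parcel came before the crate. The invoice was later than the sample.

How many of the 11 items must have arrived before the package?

5

Directly stated before the package: the contract, the letter, the manuscript, and the voucher.
The sample reaches the package via the sample → the contract → the package.
No chain forces the receipt (or any of the others) ahead of the package.
That's the contract, the letter, the manuscript, the sample, and the voucher — 5 in all.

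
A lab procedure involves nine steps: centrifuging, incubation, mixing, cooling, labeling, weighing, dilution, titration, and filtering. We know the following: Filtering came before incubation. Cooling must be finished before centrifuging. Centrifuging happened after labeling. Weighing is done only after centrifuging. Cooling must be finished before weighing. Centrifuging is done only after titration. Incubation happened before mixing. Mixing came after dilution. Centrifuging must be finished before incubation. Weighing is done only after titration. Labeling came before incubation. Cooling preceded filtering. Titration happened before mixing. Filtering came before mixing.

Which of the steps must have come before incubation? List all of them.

centrifuging, cooling, filtering, labeling, titration

Directly stated before incubation: centrifuging, filtering, and labeling.
Cooling reaches incubation via cooling → filtering → incubation.
Titration reaches incubation via titration → centrifuging → incubation.
No chain forces weighing (or any of the others) ahead of incubation.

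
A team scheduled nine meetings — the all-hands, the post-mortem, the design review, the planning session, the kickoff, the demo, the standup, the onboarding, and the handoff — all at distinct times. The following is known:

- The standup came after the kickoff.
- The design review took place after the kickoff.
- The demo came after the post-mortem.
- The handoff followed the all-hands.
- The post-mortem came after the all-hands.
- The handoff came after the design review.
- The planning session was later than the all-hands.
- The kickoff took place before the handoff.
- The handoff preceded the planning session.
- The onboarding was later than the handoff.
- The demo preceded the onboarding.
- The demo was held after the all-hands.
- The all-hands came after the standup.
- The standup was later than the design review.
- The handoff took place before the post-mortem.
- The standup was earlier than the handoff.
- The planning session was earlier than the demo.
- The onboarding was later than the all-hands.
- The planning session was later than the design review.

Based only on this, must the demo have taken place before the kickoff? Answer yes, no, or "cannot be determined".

Tracing the constraints gives the kickoff → the standup → the all-hands → the demo, so the kickoff must come before the demo.
That means the demo cannot be before the kickoff.

no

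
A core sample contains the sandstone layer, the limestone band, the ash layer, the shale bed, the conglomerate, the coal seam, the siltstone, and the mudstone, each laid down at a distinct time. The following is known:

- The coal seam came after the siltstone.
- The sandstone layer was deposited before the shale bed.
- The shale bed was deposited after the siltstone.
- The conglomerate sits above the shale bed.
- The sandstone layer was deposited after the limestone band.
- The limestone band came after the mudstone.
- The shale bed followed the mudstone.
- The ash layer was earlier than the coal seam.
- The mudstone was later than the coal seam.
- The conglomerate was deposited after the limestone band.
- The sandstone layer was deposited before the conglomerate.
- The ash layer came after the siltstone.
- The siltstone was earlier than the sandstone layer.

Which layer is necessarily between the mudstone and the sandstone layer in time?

Tracing the constraints gives the mudstone → the limestone band → the sandstone layer, so the limestone band sits after the mudstone and before the sandstone layer.
No other layer is forced both after the mudstone and before the sandstone layer.

the limestone band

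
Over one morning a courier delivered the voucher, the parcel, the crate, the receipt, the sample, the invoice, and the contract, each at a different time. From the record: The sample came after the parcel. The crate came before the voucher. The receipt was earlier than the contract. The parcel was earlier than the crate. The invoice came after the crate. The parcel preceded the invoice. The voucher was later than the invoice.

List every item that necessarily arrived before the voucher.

Directly stated before the voucher: the crate and the invoice.
The parcel reaches the voucher via the parcel → the crate → the voucher.
No chain forces the receipt (or any of the others) ahead of the voucher.

the crate, the invoice, the parcel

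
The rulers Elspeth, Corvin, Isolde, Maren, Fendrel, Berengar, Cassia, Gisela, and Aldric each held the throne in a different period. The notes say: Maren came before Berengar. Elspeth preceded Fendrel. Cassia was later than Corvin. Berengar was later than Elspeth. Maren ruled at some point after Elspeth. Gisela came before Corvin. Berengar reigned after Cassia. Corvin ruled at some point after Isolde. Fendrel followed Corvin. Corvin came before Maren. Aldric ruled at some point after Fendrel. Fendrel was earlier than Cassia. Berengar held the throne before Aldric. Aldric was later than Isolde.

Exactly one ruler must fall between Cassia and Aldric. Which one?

Berengar

Tracing the constraints gives Cassia → Berengar → Aldric, so Berengar sits after Cassia and before Aldric.
No other ruler is forced both after Cassia and before Aldric.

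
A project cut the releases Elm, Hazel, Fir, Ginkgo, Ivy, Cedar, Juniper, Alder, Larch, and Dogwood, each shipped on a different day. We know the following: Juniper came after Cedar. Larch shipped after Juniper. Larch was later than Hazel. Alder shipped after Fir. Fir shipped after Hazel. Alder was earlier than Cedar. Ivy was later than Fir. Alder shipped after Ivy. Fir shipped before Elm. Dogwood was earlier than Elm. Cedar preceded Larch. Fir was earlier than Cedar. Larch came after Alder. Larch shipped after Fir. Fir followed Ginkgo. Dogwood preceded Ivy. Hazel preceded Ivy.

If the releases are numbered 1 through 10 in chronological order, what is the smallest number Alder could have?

Dogwood, Fir, Ginkgo, Hazel, and Ivy must all come before Alder — 5 forced predecessors.
Nothing else is forced ahead of Alder, so its earliest slot is position 5 + 1 = 6.

6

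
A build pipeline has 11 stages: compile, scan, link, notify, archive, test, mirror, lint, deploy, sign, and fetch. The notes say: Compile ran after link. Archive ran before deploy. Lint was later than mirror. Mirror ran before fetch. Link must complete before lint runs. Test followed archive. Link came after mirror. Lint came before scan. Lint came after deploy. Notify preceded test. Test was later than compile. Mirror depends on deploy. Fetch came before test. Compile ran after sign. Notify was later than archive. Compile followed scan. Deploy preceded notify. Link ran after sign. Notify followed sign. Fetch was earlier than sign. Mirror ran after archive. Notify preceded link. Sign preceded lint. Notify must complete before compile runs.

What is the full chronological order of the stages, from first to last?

The constraints fix every adjacent pair, so only one ordering works:
archive → deploy → mirror → fetch → sign → notify → link → lint → scan → compile → test.

archive, deploy, mirror, fetch, sign, notify, link, lint, scan, compile, test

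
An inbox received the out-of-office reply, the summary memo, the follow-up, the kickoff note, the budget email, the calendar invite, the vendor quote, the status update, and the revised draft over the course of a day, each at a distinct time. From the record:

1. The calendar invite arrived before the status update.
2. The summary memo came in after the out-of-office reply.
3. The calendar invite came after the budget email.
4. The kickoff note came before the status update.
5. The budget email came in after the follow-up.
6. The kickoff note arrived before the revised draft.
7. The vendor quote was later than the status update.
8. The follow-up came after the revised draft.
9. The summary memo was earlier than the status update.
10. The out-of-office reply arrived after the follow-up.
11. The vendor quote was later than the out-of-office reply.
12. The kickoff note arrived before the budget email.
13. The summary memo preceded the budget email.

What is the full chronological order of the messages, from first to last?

the kickoff note, the revised draft, the follow-up, the out-of-office reply, the summary memo, the budget email, the calendar invite, the status update, the vendor quote

The constraints fix every adjacent pair, so only one ordering works:
the kickoff note → the revised draft → the follow-up → the out-of-office reply → the summary memo → the budget email → the calendar invite → the status update → the vendor quote.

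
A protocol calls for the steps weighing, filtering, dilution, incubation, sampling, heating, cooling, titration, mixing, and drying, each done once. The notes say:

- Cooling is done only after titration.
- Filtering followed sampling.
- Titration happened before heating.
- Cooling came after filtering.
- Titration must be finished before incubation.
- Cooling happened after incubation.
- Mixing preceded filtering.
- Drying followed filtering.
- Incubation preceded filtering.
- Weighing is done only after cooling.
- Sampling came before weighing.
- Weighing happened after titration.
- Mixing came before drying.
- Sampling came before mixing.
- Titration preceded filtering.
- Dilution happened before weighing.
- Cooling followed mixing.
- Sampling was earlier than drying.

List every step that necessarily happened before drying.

filtering, incubation, mixing, sampling, titration

Directly stated before drying: filtering, mixing, and sampling.
Incubation reaches drying via incubation → filtering → drying.
Titration reaches drying via titration → filtering → drying.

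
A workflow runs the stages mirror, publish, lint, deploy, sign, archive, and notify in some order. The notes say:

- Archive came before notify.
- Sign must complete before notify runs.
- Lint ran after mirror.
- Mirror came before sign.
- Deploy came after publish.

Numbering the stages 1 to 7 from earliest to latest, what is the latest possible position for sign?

Sign must come before notify — 1 stage forced after it.
Everything else can be placed before sign in some valid order, so sign can sit as late as position 7 − 1 = 6.

6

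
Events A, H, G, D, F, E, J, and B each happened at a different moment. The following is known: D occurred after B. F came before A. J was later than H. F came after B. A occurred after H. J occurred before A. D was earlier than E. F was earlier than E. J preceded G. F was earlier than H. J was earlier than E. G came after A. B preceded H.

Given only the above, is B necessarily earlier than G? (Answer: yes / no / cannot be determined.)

yes

Chain the constraints: B → H → J → G. Each link is directly stated, so B comes before G.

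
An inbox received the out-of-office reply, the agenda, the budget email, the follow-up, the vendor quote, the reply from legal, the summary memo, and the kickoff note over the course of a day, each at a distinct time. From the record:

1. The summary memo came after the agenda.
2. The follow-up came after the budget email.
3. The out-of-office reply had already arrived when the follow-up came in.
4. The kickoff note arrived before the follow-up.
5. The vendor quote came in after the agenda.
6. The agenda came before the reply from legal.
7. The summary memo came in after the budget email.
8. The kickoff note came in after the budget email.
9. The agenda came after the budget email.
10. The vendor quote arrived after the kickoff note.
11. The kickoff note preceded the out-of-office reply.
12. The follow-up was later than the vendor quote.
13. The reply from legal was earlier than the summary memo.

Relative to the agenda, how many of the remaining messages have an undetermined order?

Forced before the agenda: the budget email; forced after the agenda: the follow-up, the reply from legal, the summary memo, and the vendor quote.
That leaves the kickoff note and the out-of-office reply with no forced order relative to the agenda — 2.

2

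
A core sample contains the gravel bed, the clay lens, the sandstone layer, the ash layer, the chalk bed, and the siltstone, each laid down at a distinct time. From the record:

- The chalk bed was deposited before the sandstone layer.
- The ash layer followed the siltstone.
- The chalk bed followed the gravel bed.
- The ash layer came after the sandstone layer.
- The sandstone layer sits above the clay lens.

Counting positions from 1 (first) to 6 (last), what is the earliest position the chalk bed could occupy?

The gravel bed must come before the chalk bed — 1 forced predecessor.
Nothing else is forced ahead of the chalk bed, so its earliest slot is position 1 + 1 = 2.

2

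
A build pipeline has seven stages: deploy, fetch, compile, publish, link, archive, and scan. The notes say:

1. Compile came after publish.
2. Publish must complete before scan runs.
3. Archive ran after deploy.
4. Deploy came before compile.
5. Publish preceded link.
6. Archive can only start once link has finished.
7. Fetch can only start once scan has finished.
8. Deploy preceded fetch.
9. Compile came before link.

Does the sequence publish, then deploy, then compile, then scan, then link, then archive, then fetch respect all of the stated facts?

yes

Check each stated constraint against the proposed order — e.g. publish is ahead of link; deploy is ahead of fetch. Every pair is in the required order; nothing is violated.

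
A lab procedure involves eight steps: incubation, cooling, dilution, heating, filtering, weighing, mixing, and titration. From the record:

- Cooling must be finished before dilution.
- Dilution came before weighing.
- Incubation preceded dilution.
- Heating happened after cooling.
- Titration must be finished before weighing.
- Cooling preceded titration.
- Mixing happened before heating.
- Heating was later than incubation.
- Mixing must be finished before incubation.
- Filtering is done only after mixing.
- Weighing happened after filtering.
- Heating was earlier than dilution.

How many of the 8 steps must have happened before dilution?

4

Directly stated before dilution: cooling, heating, and incubation.
Mixing reaches dilution via mixing → incubation → dilution.
No chain forces filtering (or any of the others) ahead of dilution.
That's cooling, heating, incubation, and mixing — 4 in all.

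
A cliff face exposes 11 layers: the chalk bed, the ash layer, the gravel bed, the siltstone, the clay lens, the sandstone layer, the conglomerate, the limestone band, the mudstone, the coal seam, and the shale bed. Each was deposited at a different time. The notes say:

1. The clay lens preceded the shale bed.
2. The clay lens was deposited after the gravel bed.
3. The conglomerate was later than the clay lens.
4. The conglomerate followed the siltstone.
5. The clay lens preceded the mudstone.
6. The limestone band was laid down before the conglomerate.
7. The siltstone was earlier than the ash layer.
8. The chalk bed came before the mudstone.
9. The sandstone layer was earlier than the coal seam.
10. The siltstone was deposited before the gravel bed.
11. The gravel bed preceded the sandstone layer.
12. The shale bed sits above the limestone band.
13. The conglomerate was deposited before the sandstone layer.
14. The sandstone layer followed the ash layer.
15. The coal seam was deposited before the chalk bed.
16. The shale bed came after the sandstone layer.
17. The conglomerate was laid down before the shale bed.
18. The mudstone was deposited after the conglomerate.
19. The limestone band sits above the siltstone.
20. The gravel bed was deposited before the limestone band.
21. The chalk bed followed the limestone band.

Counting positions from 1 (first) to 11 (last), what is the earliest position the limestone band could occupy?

3

The gravel bed and the siltstone must both come before the limestone band — 2 forced predecessors.
Nothing else is forced ahead of the limestone band, so its earliest slot is position 2 + 1 = 3.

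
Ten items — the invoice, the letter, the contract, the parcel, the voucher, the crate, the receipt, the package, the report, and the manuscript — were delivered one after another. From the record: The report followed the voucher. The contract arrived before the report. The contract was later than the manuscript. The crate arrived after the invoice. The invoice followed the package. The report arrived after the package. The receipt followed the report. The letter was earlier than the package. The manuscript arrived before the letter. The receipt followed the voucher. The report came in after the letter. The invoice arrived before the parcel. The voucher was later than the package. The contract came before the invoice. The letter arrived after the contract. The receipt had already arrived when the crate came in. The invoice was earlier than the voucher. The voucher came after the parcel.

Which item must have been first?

The manuscript has a chain of constraints placing it before every other item, so the manuscript must be first.

the manuscript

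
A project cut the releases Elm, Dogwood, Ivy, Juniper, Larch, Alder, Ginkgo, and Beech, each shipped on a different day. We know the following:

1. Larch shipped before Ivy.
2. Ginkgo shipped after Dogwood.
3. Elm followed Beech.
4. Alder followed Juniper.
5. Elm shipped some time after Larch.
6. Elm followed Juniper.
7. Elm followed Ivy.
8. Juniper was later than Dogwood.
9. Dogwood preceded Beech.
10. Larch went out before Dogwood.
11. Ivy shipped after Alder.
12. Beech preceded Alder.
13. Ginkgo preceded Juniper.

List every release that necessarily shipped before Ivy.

Alder, Beech, Dogwood, Ginkgo, Juniper, Larch

Directly stated before Ivy: Alder and Larch.
Beech reaches Ivy via Beech → Alder → Ivy.
Dogwood reaches Ivy via Dogwood → Juniper → Alder → Ivy.
Ginkgo reaches Ivy via Ginkgo → Juniper → Alder → Ivy.
Likewise Juniper reaches Ivy by chaining the stated constraints.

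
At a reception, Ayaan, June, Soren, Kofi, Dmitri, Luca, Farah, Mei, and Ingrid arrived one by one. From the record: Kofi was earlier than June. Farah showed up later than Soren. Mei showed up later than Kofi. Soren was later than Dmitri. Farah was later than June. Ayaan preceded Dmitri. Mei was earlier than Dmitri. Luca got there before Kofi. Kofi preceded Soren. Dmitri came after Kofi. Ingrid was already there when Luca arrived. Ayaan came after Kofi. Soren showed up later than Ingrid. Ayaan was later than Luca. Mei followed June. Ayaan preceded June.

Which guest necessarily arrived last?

Every other guest has a chain of constraints placing them before Farah, so Farah is last.

Farah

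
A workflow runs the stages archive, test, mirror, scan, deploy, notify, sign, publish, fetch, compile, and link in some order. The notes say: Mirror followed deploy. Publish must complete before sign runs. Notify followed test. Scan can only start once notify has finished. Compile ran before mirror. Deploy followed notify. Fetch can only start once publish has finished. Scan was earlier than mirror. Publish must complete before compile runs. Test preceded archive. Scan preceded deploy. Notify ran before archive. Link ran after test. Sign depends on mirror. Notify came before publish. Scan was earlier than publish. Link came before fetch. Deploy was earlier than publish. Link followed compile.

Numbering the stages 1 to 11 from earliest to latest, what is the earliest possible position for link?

7

Compile, deploy, notify, publish, scan, and test must all come before link — 6 forced predecessors.
Nothing else is forced ahead of link, so its earliest slot is position 6 + 1 = 7.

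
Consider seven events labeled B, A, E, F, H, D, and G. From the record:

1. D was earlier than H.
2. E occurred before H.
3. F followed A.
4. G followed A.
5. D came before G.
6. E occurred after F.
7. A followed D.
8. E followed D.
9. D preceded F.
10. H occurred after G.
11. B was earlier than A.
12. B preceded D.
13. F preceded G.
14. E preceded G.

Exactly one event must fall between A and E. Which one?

Tracing the constraints gives A → F → E, so F sits after A and before E.
No other event is forced both after A and before E.

F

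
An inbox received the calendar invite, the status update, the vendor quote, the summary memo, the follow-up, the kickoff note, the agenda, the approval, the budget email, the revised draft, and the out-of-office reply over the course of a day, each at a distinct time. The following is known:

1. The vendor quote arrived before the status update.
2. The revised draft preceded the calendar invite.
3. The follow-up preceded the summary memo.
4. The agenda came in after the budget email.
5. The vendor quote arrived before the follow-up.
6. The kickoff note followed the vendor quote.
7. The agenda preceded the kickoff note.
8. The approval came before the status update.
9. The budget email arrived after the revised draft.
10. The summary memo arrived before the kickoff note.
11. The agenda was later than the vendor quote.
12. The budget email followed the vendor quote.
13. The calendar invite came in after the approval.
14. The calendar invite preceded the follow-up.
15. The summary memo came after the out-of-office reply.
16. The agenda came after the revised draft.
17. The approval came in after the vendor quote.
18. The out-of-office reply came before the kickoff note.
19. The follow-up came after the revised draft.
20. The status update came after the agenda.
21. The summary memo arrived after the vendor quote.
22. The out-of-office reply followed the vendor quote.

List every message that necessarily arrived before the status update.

Directly stated before the status update: the agenda, the approval, and the vendor quote.
The budget email reaches the status update via the budget email → the agenda → the status update.
The revised draft reaches the status update via the revised draft → the agenda → the status update.
No chain forces the calendar invite (or any of the others) ahead of the status update.

the agenda, the approval, the budget email, the revised draft, the vendor quote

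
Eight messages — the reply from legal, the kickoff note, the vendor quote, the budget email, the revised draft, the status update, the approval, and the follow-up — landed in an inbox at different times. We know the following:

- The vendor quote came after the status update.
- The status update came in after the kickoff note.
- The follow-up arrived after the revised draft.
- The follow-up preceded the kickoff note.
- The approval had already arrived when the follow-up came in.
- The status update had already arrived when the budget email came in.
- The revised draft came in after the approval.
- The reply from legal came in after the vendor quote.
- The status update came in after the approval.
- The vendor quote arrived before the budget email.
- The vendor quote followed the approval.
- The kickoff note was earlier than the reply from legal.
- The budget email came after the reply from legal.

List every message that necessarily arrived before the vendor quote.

the approval, the follow-up, the kickoff note, the revised draft, the status update

Directly stated before the vendor quote: the approval and the status update.
The follow-up reaches the vendor quote via the follow-up → the kickoff note → the status update → the vendor quote.
The kickoff note reaches the vendor quote via the kickoff note → the status update → the vendor quote.
The revised draft reaches the vendor quote via the revised draft → the follow-up → the kickoff note → the status update → the vendor quote.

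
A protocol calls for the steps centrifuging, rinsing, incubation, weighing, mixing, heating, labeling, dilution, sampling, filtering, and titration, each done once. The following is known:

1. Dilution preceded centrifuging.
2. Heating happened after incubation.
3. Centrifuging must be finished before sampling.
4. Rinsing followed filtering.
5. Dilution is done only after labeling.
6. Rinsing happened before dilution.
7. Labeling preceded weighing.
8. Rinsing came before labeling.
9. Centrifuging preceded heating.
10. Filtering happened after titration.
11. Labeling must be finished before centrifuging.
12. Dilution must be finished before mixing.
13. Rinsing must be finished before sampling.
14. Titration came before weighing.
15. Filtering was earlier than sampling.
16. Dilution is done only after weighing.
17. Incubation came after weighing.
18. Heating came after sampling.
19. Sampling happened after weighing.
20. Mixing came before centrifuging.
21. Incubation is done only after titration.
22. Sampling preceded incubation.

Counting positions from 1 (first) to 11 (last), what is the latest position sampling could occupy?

Sampling must come before heating and incubation — 2 steps forced after it.
Everything else can be placed before sampling in some valid order, so sampling can sit as late as position 11 − 2 = 9.

9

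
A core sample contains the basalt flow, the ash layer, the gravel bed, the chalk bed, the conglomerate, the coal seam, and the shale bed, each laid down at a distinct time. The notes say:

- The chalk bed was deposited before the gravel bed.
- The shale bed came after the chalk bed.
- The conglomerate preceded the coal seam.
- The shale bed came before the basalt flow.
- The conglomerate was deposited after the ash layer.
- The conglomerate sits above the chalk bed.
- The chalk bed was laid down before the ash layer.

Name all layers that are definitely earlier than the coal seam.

the ash layer, the chalk bed, the conglomerate

Directly stated before the coal seam: the conglomerate.
The ash layer reaches the coal seam via the ash layer → the conglomerate → the coal seam.
The chalk bed reaches the coal seam via the chalk bed → the conglomerate → the coal seam.
No chain forces the gravel bed (or any of the others) ahead of the coal seam.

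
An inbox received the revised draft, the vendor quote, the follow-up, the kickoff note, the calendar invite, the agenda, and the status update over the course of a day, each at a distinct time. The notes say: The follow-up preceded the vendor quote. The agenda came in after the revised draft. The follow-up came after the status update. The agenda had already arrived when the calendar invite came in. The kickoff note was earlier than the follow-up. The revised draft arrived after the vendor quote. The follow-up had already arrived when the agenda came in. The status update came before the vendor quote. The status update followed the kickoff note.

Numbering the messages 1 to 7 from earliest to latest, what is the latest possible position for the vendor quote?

4

The vendor quote must come before the agenda, the calendar invite, and the revised draft — 3 messages forced after it.
Everything else can be placed before the vendor quote in some valid order, so the vendor quote can sit as late as position 7 − 3 = 4.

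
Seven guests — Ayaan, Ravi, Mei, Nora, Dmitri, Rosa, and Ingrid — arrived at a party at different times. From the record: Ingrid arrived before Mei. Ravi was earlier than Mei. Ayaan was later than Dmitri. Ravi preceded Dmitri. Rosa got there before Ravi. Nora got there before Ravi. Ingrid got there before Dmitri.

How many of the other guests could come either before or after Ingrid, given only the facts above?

Forced after Ingrid: Ayaan, Dmitri, and Mei.
That leaves Nora, Ravi, and Rosa with no forced order relative to Ingrid — 3.

3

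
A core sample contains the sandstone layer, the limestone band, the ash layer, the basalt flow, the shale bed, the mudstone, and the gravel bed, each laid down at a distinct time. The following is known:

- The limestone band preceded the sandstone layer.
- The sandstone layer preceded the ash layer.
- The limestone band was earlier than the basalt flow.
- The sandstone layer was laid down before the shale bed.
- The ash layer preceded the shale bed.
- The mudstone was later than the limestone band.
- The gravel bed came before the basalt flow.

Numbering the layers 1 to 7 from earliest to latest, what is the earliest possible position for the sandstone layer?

The limestone band must come before the sandstone layer — 1 forced predecessor.
Nothing else is forced ahead of the sandstone layer, so its earliest slot is position 1 + 1 = 2.

2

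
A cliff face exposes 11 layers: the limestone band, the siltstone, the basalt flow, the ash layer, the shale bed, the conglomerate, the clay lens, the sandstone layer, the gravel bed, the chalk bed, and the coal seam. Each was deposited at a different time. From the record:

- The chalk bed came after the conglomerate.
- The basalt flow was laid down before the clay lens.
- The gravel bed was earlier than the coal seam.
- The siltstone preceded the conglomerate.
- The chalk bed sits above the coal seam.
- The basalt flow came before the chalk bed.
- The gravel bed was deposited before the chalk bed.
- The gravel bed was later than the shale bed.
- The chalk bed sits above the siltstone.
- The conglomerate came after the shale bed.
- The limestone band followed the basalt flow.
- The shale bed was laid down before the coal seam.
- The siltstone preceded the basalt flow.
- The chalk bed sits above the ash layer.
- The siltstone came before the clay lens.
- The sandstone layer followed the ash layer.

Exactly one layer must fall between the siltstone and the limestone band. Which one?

the basalt flow

Tracing the constraints gives the siltstone → the basalt flow → the limestone band, so the basalt flow sits after the siltstone and before the limestone band.
No other layer is forced both after the siltstone and before the limestone band.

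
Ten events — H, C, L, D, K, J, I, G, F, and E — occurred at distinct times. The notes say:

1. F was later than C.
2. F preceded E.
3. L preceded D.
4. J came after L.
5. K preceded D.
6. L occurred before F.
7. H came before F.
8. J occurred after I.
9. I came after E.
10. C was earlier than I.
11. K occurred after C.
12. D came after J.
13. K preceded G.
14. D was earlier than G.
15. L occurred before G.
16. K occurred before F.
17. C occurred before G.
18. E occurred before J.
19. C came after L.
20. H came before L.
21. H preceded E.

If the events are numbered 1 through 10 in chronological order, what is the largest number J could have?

8

J must come before D and G — 2 events forced after it.
Everything else can be placed before J in some valid order, so J can sit as late as position 10 − 2 = 8.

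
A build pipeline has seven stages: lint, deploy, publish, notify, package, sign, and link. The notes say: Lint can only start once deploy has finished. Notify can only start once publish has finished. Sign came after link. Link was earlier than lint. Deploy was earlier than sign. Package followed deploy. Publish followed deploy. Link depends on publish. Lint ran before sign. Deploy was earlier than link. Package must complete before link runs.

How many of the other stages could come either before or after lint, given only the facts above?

Forced before lint: deploy, link, package, and publish; forced after lint: sign.
That leaves notify with no forced order relative to lint — 1.

1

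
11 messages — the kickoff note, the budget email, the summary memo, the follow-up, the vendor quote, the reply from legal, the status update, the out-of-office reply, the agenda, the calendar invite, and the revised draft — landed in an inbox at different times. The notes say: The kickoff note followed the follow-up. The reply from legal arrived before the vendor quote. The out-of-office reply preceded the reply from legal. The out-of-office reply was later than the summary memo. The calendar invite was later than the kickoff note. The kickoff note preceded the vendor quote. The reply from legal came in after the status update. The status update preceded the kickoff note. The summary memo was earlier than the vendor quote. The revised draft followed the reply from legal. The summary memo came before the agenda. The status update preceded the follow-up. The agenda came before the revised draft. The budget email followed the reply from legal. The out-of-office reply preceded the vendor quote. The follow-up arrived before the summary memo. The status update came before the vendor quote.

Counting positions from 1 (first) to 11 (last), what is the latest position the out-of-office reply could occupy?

7

The out-of-office reply must come before the budget email, the reply from legal, the revised draft, and the vendor quote — 4 messages forced after it.
Everything else can be placed before the out-of-office reply in some valid order, so the out-of-office reply can sit as late as position 11 − 4 = 7.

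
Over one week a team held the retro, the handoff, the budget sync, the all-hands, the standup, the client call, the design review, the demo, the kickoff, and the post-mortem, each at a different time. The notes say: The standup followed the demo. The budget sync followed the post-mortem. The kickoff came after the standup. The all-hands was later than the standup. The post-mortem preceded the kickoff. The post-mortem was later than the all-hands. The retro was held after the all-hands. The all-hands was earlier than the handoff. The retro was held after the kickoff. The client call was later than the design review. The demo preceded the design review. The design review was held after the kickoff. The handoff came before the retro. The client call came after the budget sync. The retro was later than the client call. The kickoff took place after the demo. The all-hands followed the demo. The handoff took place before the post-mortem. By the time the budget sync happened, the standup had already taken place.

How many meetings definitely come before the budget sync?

Directly stated before the budget sync: the post-mortem and the standup.
The all-hands reaches the budget sync via the all-hands → the post-mortem → the budget sync.
The demo reaches the budget sync via the demo → the standup → the budget sync.
The handoff reaches the budget sync via the handoff → the post-mortem → the budget sync.
No chain forces the client call (or any of the others) ahead of the budget sync.
That's the all-hands, the demo, the handoff, the post-mortem, and the standup — 5 in all.

5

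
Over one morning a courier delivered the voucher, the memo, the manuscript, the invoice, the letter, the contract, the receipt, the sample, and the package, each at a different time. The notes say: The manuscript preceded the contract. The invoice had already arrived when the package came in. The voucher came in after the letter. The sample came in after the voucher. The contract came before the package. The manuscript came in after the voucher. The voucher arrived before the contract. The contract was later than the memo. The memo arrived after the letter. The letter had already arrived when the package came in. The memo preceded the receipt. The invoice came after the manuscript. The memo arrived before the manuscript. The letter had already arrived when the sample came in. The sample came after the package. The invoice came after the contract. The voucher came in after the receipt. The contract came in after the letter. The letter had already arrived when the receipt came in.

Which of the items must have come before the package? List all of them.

the contract, the invoice, the letter, the manuscript, the memo, the receipt, the voucher

Directly stated before the package: the contract, the invoice, and the letter.
The manuscript reaches the package via the manuscript → the invoice → the package.
The memo reaches the package via the memo → the contract → the package.
The receipt reaches the package via the receipt → the voucher → the contract → the package.
Likewise the voucher reaches the package by chaining the stated constraints.
No chain forces the sample ahead of the package.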